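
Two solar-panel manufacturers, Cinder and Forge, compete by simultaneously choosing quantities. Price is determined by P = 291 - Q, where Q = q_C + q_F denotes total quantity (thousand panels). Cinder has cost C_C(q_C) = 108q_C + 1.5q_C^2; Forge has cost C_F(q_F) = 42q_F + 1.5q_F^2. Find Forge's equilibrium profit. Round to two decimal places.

4895.16

Cinder's profit: π_C = (291 - Q)q_C - (108q_C + (3/2)q_C²). Setting ∂π_C/∂q_C = 0: 183 - 5q_C - (q_F) = 0.
Forge's first-order condition: 249 - 5q_F - (q_C) = 0.
Rearranging gives the reaction functions q_C = (183 - q_F)/5 and q_F = (249 - q_C)/5.
Substituting one into the other gives q_C = 111/4 and q_F = 177/4.
Price P = 291 - 72 = 219.
Forge's profit: 219·(177/4) - 42·(177/4) - (3/2)(177/4)² = 4895.1563.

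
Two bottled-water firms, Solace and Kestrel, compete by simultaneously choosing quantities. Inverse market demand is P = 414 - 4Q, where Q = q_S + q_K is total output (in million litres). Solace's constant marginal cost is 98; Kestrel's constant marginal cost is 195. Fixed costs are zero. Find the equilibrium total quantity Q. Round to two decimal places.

Solace's profit: π_S = (414 - 4Q)q_S - (98q_S). Setting ∂π_S/∂q_S = 0: 316 - 8q_S - 4(q_K) = 0.
Kestrel's profit: π_K = (414 - 4Q)q_K - (195q_K). Setting ∂π_K/∂q_K = 0: 219 - 8q_K - 4(q_S) = 0.
So q_S = (316 - 4q_K)/8 and q_K = (219 - 4q_S)/8.
Substituting one into the other gives q_S = 413/12 and q_K = 61/6.
Total output Q = 413/12 + 61/6 = 535/12.

44.58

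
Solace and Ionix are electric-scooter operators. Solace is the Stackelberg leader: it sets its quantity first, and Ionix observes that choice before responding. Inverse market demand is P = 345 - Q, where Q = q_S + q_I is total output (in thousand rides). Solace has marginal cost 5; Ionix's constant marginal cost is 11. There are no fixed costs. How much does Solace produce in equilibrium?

The follower Ionix best-responds to any q_S: π_I = (345 - Q)q_I - 11q_I.
∂π_I/∂q_I = 334 - q_S - 2q_I = 0 gives the reaction function q_I = (334 - q_S)/2.
Solace substitutes q_I(q_S) into its own profit: π_S = q_S(345 - q_S - (334 - q_S)/2) - 5q_S = (178 - (1/2)q_S)q_S - 5q_S.
Leader FOC: 173 - q_S = 0, so q_S = 173.
Then q_I = (334 - 173)/2 = 161/2.

173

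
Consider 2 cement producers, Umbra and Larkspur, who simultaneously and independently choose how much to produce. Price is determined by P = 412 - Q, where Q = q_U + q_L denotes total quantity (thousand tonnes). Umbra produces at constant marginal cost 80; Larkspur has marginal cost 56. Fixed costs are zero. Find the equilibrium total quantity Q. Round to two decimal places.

229.33

Umbra's profit: π_U = (412 - Q)q_U - (80q_U). Setting ∂π_U/∂q_U = 0: 332 - 2q_U - (q_L) = 0.
Larkspur's first-order condition: 356 - 2q_L - (q_U) = 0.
So q_U = (332 - q_L)/2 and q_L = (356 - q_U)/2.
Substituting one into the other gives q_U = 308/3 and q_L = 380/3.
Total output Q = 308/3 + 380/3 = 688/3.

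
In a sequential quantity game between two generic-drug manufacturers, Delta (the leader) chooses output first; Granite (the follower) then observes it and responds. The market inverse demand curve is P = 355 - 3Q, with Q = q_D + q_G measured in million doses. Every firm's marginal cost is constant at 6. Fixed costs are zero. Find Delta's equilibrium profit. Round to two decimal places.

5075.04

Solve by backward induction. Given q_D, the follower Granite maximises π_G = (355 - 3q_D - 3q_G)q_G - 6q_G.
Setting the follower's marginal profit to zero, 349 - 3q_D - 6q_G = 0, i.e. q_G = (349 - 3q_D)/6.
Delta substitutes q_G(q_D) into its own profit: π_D = q_D(355 - 3q_D - (349 - 3q_D)/2) - 6q_D = (361/2 - (3/2)q_D)q_D - 6q_D.
The leader's first-order condition 349/2 - 3q_D = 0 yields q_D = 349/6.
Then q_G = (349 - 3·(349/6))/6 = 349/12.
Price P = 355 - 3·(349/4) = 373/4.
Delta's profit: (373/4 - 6)·(349/6) = 5075.0417.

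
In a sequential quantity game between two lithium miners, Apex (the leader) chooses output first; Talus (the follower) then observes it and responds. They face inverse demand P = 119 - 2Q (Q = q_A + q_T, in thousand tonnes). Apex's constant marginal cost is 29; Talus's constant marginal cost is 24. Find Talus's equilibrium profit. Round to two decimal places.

Solve by backward induction. Given q_A, the follower Talus maximises π_T = (119 - 2q_A - 2q_T)q_T - 24q_T.
Setting the follower's marginal profit to zero, 95 - 2q_A - 4q_T = 0, i.e. q_T = (95 - 2q_A)/4.
The leader anticipates this reaction. Substituting into P = 119 - 2Q gives P = 143/2 - q_A, so π_A = (143/2 - q_A)q_A - 29q_A.
Leader FOC: 85/2 - 2q_A = 0, so q_A = 85/4.
Then q_T = (95 - 2·(85/4))/4 = 105/8.
Price P = 119 - 2·(275/8) = 201/4.
Talus's profit: (201/4 - 24)·(105/8) = 344.5313.

344.53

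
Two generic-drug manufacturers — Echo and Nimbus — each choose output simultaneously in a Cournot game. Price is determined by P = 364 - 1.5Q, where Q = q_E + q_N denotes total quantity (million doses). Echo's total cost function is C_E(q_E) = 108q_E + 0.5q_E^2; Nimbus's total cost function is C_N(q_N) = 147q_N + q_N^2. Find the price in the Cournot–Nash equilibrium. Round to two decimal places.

242.44

Echo's profit: π_E = (364 - 1.5Q)q_E - (108q_E + (1/2)q_E²). Setting ∂π_E/∂q_E = 0: 256 - 4q_E - (3/2)(q_N) = 0.
Nimbus's profit: π_N = (364 - 1.5Q)q_N - (147q_N + q_N²). Setting ∂π_N/∂q_N = 0: 217 - 5q_N - (3/2)(q_E) = 0.
Rearranging gives the reaction functions q_E = (256 - (3/2)q_N)/4 and q_N = (217 - (3/2)q_E)/5.
Solving the pair: q_E = 53.7746, q_N = 1936/71.
Total output Q = 81.0423, so price P = 364 - (3/2)·81.0423 = 242.4366.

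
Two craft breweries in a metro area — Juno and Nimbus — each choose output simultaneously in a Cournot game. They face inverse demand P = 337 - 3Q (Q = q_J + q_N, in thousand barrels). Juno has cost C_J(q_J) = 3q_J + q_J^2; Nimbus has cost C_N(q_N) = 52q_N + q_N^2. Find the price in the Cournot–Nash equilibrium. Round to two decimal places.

Juno's profit: π_J = (337 - 3Q)q_J - (3q_J + q_J²). Setting ∂π_J/∂q_J = 0: 334 - 8q_J - 3(q_N) = 0.
Nimbus's first-order condition: 285 - 8q_N - 3(q_J) = 0.
Rearranging gives the reaction functions q_J = (334 - 3q_N)/8 and q_N = (285 - 3q_J)/8.
Solving the pair: q_J = 1817/55, q_N = 1278/55.
Total output Q = 619/11, so price P = 337 - 3·(619/11) = 1850/11.

168.18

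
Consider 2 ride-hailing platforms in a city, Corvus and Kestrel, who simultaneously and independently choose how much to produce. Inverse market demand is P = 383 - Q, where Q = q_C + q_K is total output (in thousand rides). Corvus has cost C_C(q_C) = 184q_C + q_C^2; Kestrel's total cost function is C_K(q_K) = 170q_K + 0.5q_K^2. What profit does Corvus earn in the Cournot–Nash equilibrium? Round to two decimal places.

Corvus's profit: π_C = (383 - Q)q_C - (184q_C + q_C²). Setting ∂π_C/∂q_C = 0: 199 - 4q_C - (q_K) = 0.
Kestrel's profit: π_K = (383 - Q)q_K - (170q_K + (1/2)q_K²). Setting ∂π_K/∂q_K = 0: 213 - 3q_K - (q_C) = 0.
Rearranging gives the reaction functions q_C = (199 - q_K)/4 and q_K = (213 - q_C)/3.
Substituting one into the other gives q_C = 384/11 and q_K = 653/11.
Price P = 383 - 1037/11 = 288.7273.
Corvus's profit: 288.7273·(384/11) - 184·(384/11) - (384/11)² = 2437.2893.

2437.29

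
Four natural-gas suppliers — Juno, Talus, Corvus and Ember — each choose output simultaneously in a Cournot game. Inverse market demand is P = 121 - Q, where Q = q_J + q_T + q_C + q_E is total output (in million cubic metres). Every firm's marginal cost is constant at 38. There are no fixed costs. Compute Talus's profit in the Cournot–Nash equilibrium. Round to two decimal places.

275.56

A representative firm's profit is π_i = q_i(121 - Q) - 38q_i.
First-order condition (treating rivals' output as given): 83 - 2q_i - Σ_{j≠i} q_j = 0.
By symmetry each firm produces the same amount; substituting Σ_{j≠i} q_j = 3q_i yields q_i = 83/5.
Price P = 121 - 332/5 = 273/5.
Talus's profit: (273/5 - 38)·(83/5) = 275.5600.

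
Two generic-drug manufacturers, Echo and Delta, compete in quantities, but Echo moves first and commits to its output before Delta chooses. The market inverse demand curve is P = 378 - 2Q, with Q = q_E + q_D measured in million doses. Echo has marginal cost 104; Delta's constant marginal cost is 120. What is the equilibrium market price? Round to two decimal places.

176.50

Solve by backward induction. Given q_E, the follower Delta maximises π_D = (378 - 2q_E - 2q_D)q_D - 120q_D.
∂π_D/∂q_D = 258 - 2q_E - 4q_D = 0 gives the reaction function q_D = (258 - 2q_E)/4.
Echo substitutes q_D(q_E) into its own profit: π_E = q_E(378 - 2q_E - (258 - 2q_E)/2) - 104q_E = (249 - q_E)q_E - 104q_E.
The leader's first-order condition 145 - 2q_E = 0 yields q_E = 145/2.
Then q_D = (258 - 2·(145/2))/4 = 113/4.
Total output Q = 403/4, so price P = 378 - 2·(403/4) = 353/2.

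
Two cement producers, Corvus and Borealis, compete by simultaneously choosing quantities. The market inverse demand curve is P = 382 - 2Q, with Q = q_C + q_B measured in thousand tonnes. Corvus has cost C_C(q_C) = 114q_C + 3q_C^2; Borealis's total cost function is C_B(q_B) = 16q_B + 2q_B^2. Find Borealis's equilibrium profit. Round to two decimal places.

Corvus's profit: π_C = (382 - 2Q)q_C - (114q_C + 3q_C²). Setting ∂π_C/∂q_C = 0: 268 - 10q_C - 2(q_B) = 0.
Borealis's profit: π_B = (382 - 2Q)q_B - (16q_B + 2q_B²). Setting ∂π_B/∂q_B = 0: 366 - 8q_B - 2(q_C) = 0.
Best responses: q_C = (268 - 2q_B)/10, q_B = (366 - 2q_C)/8.
Solving the pair: q_C = 353/19, q_B = 781/19.
Price P = 382 - 2·(1134/19) = 262.6316.
Borealis's profit: 262.6316·(781/19) - 16·(781/19) - 2(781/19)² = 6758.5706.

6758.57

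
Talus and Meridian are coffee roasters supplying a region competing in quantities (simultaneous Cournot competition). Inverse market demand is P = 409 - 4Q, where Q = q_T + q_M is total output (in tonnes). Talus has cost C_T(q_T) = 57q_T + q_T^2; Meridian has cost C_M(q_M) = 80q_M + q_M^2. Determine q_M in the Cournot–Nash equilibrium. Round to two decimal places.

Talus's profit: π_T = (409 - 4Q)q_T - (57q_T + q_T²). Setting ∂π_T/∂q_T = 0: 352 - 10q_T - 4(q_M) = 0.
Meridian's first-order condition: 329 - 10q_M - 4(q_T) = 0.
Rearranging gives the reaction functions q_T = (352 - 4q_M)/10 and q_M = (329 - 4q_T)/10.
Solving the pair: q_T = 551/21, q_M = 941/42.

22.40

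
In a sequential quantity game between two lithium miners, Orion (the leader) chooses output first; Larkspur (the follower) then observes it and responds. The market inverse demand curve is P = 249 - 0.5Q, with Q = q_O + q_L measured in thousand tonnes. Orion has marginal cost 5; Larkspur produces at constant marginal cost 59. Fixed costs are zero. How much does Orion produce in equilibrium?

298

Solve by backward induction. Given q_O, the follower Larkspur maximises π_L = (249 - (1/2)q_O - (1/2)q_L)q_L - 59q_L.
Follower FOC: 190 - (1/2)q_O - q_L = 0, so q_L(q_O) = (190 - (1/2)q_O).
The leader anticipates this reaction. Substituting into P = 249 - 0.5Q gives P = 154 - (1/4)q_O, so π_O = (154 - (1/4)q_O)q_O - 5q_O.
Leader FOC: 149 - (1/2)q_O = 0, so q_O = 298.
Then q_L = (190 - (1/2)·298) = 41.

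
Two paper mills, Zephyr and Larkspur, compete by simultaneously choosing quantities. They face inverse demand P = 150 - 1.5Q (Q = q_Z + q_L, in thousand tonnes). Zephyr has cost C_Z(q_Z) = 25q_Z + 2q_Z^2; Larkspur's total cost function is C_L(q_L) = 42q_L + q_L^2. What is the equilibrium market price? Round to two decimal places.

102.76

Zephyr's profit: π_Z = (150 - 1.5Q)q_Z - (25q_Z + 2q_Z²). Setting ∂π_Z/∂q_Z = 0: 125 - 7q_Z - (3/2)(q_L) = 0.
Larkspur's profit: π_L = (150 - 1.5Q)q_L - (42q_L + q_L²). Setting ∂π_L/∂q_L = 0: 108 - 5q_L - (3/2)(q_Z) = 0.
So q_Z = (125 - (3/2)q_L)/7 and q_L = (108 - (3/2)q_Z)/5.
Solving the pair: q_Z = 1852/131, q_L = 17.3588.
Total output Q = 31.4962, so price P = 150 - (3/2)·31.4962 = 102.7557.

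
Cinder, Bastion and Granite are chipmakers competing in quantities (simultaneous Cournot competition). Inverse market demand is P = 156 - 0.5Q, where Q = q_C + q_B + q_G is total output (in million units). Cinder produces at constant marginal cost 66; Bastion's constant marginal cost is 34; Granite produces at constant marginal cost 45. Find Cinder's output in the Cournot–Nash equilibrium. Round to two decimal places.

Cinder's profit: π_C = (156 - 0.5Q)q_C - (66q_C). Setting ∂π_C/∂q_C = 0: 90 - q_C - (1/2)(q_B + q_G) = 0.
Bastion's profit: π_B = (156 - 0.5Q)q_B - (34q_B). Setting ∂π_B/∂q_B = 0: 122 - q_B - (1/2)(q_C + q_G) = 0.
Granite's profit: π_G = (156 - 0.5Q)q_G - (45q_G). Setting ∂π_G/∂q_G = 0: 111 - q_G - (1/2)(q_C + q_B) = 0.
Summing all 3 equations gives 323 − 2Q = 0, hence Q = 323/2.
Back-substituting: q_C = (90 − 323/4)/(1/2) = 37/2, q_B = (122 − 323/4)/(1/2) = 165/2, q_G = (111 − 323/4)/(1/2) = 121/2.

18.50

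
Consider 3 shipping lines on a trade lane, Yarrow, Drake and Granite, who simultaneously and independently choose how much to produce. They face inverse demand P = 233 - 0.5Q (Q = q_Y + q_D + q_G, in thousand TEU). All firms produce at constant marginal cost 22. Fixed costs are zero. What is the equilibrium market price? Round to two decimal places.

Each firm earns π_i = (233 - 0.5Q)q_i - 22q_i.
Setting ∂π_i/∂q_i = 0 with rivals' quantities fixed: 211 - q_i - (1/2)·Σ_{j≠i} q_j = 0.
By symmetry each firm produces the same amount; substituting Σ_{j≠i} q_j = 2q_i yields q_i = 211/2.
Total output Q = 633/2, so price P = 233 - (1/2)·(633/2) = 299/4.

74.75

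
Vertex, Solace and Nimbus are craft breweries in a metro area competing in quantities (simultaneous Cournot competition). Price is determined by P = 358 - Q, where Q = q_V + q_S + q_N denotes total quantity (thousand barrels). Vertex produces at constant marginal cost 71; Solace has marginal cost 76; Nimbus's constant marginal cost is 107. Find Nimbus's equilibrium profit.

Vertex's profit: π_V = (358 - Q)q_V - (71q_V). Setting ∂π_V/∂q_V = 0: 287 - 2q_V - (q_S + q_N) = 0.
Solace's profit: π_S = (358 - Q)q_S - (76q_S). Setting ∂π_S/∂q_S = 0: 282 - 2q_S - (q_V + q_N) = 0.
Nimbus's profit: π_N = (358 - Q)q_N - (107q_N). Setting ∂π_N/∂q_N = 0: 251 - 2q_N - (q_V + q_S) = 0.
Summing all 3 equations gives 820 − 4Q = 0, hence Q = 205.
Back-substituting: q_V = (287 − 205) = 82, q_S = (282 − 205) = 77, q_N = (251 − 205) = 46.
Price P = 358 - 205 = 153.
Nimbus's profit: (153 - 107)·46 = 2116.

2116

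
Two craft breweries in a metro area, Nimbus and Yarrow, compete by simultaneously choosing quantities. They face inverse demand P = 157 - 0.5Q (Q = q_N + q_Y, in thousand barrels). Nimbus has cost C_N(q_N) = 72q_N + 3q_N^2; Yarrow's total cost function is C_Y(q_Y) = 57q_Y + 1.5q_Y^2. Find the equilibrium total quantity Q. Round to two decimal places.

Nimbus's profit: π_N = (157 - 0.5Q)q_N - (72q_N + 3q_N²). Setting ∂π_N/∂q_N = 0: 85 - 7q_N - (1/2)(q_Y) = 0.
Yarrow's profit: π_Y = (157 - 0.5Q)q_Y - (57q_Y + (3/2)q_Y²). Setting ∂π_Y/∂q_Y = 0: 100 - 4q_Y - (1/2)(q_N) = 0.
So q_N = (85 - (1/2)q_Y)/7 and q_Y = (100 - (1/2)q_N)/4.
Solving the pair: q_N = 1160/111, q_Y = 23.6937.
Total output Q = 1160/111 + 23.6937 = 34.1441.

34.14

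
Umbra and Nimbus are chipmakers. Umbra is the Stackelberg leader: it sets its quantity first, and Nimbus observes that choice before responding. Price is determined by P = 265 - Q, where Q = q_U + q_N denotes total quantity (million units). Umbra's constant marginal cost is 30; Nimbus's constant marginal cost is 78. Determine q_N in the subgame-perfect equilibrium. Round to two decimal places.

22.75

Solve by backward induction. Given q_U, the follower Nimbus maximises π_N = (265 - q_U - q_N)q_N - 78q_N.
∂π_N/∂q_N = 187 - q_U - 2q_N = 0 gives the reaction function q_N = (187 - q_U)/2.
Umbra substitutes q_N(q_U) into its own profit: π_U = q_U(265 - q_U - (187 - q_U)/2) - 30q_U = (343/2 - (1/2)q_U)q_U - 30q_U.
Maximising: ∂π_U/∂q_U = 283/2 - q_U = 0, giving q_U = 283/2.
Then q_N = (187 - 283/2)/2 = 91/4.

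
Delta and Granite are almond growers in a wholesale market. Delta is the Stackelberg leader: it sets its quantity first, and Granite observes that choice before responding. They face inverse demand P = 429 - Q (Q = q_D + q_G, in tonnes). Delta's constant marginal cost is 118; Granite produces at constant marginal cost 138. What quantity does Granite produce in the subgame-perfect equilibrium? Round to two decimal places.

Solve by backward induction. Given q_D, the follower Granite maximises π_G = (429 - q_D - q_G)q_G - 138q_G.
Setting the follower's marginal profit to zero, 291 - q_D - 2q_G = 0, i.e. q_G = (291 - q_D)/2.
Delta substitutes q_G(q_D) into its own profit: π_D = q_D(429 - q_D - (291 - q_D)/2) - 118q_D = (567/2 - (1/2)q_D)q_D - 118q_D.
Leader FOC: 331/2 - q_D = 0, so q_D = 331/2.
Then q_G = (291 - 331/2)/2 = 251/4.

62.75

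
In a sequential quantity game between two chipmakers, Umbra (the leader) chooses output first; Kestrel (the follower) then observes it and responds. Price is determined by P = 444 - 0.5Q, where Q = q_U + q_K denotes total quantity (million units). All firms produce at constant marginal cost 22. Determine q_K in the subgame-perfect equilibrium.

211

Solve by backward induction. Given q_U, the follower Kestrel maximises π_K = (444 - (1/2)q_U - (1/2)q_K)q_K - 22q_K.
∂π_K/∂q_K = 422 - (1/2)q_U - q_K = 0 gives the reaction function q_K = (422 - (1/2)q_U).
The leader anticipates this reaction. Substituting into P = 444 - 0.5Q gives P = 233 - (1/4)q_U, so π_U = (233 - (1/4)q_U)q_U - 22q_U.
Leader FOC: 211 - (1/2)q_U = 0, so q_U = 422.
Then q_K = (422 - (1/2)·422) = 211.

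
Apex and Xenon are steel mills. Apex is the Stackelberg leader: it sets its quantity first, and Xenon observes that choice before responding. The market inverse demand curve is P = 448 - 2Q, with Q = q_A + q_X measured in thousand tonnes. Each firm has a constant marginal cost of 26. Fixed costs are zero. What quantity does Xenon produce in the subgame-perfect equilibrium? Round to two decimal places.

52.75

Solve by backward induction. Given q_A, the follower Xenon maximises π_X = (448 - 2q_A - 2q_X)q_X - 26q_X.
Follower FOC: 422 - 2q_A - 4q_X = 0, so q_X(q_A) = (422 - 2q_A)/4.
The leader anticipates this reaction. Substituting into P = 448 - 2Q gives P = 237 - q_A, so π_A = (237 - q_A)q_A - 26q_A.
Maximising: ∂π_A/∂q_A = 211 - 2q_A = 0, giving q_A = 211/2.
Then q_X = (422 - 2·(211/2))/4 = 211/4.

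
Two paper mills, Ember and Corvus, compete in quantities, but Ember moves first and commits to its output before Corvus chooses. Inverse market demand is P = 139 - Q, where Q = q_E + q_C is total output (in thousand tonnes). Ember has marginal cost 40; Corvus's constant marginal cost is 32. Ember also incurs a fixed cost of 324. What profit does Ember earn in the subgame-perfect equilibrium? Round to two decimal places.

The follower Corvus best-responds to any q_E: π_C = (139 - Q)q_C - 32q_C.
Setting the follower's marginal profit to zero, 107 - q_E - 2q_C = 0, i.e. q_C = (107 - q_E)/2.
The leader anticipates this reaction. Substituting into P = 139 - Q gives P = 171/2 - (1/2)q_E, so π_E = (171/2 - (1/2)q_E)q_E - 40q_E.
Leader FOC: 91/2 - q_E = 0, so q_E = 91/2.
Then q_C = (107 - 91/2)/2 = 123/4.
Price P = 139 - 305/4 = 251/4.
Ember's profit: (251/4 - 40)·(91/2) - 324 = 711.1250.

711.13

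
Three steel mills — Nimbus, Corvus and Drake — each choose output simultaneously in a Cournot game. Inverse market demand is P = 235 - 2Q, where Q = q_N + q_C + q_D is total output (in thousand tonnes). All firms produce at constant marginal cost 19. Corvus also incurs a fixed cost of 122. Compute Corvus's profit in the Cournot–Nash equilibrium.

A representative firm's profit is π_i = q_i(235 - 2Q) - 19q_i.
Setting ∂π_i/∂q_i = 0 with rivals' quantities fixed: 216 - 4q_i - 2·Σ_{j≠i} q_j = 0.
With identical firms every q_j equals q_i, so Σ_{j≠i} q_j = 2q_i and 216 = 8q_i, giving q_i = 27.
Price P = 235 - 2·81 = 73.
Corvus's profit: (73 - 19)·27 - 122 = 1336.

1336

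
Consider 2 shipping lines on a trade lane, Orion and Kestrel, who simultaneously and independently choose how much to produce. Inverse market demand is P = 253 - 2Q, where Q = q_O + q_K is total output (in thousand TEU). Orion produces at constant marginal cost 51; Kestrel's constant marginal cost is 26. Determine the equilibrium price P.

110

Orion's profit: π_O = (253 - 2Q)q_O - (51q_O). Setting ∂π_O/∂q_O = 0: 202 - 4q_O - 2(q_K) = 0.
Kestrel's profit: π_K = (253 - 2Q)q_K - (26q_K). Setting ∂π_K/∂q_K = 0: 227 - 4q_K - 2(q_O) = 0.
So q_O = (202 - 2q_K)/4 and q_K = (227 - 2q_O)/4.
Substituting one into the other gives q_O = 59/2 and q_K = 42.
Total output Q = 143/2, so price P = 253 - 2·(143/2) = 110.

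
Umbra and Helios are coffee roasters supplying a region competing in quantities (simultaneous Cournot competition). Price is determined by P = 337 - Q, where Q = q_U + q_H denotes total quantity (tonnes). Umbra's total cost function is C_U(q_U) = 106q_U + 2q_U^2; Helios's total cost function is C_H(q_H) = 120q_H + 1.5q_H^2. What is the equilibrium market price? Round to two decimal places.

267.72

Umbra's profit: π_U = (337 - Q)q_U - (106q_U + 2q_U²). Setting ∂π_U/∂q_U = 0: 231 - 6q_U - (q_H) = 0.
Helios's profit: π_H = (337 - Q)q_H - (120q_H + (3/2)q_H²). Setting ∂π_H/∂q_H = 0: 217 - 5q_H - (q_U) = 0.
Rearranging gives the reaction functions q_U = (231 - q_H)/6 and q_H = (217 - q_U)/5.
Substituting one into the other gives q_U = 938/29 and q_H = 1071/29.
Total output Q = 69.2759, so price P = 337 - 69.2759 = 267.7241.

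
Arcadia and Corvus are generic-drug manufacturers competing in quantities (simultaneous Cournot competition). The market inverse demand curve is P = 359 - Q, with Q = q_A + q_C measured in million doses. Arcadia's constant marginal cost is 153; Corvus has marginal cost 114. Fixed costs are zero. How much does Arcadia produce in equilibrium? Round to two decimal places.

55.67

Arcadia's profit: π_A = (359 - Q)q_A - (153q_A). Setting ∂π_A/∂q_A = 0: 206 - 2q_A - (q_C) = 0.
Corvus's profit: π_C = (359 - Q)q_C - (114q_C). Setting ∂π_C/∂q_C = 0: 245 - 2q_C - (q_A) = 0.
Rearranging gives the reaction functions q_A = (206 - q_C)/2 and q_C = (245 - q_A)/2.
Substituting one into the other gives q_A = 167/3 and q_C = 284/3.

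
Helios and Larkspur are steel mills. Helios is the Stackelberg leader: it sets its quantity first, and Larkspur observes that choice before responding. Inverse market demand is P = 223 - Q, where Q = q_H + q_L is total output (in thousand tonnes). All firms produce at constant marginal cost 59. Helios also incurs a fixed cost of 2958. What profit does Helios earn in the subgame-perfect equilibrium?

Solve by backward induction. Given q_H, the follower Larkspur maximises π_L = (223 - q_H - q_L)q_L - 59q_L.
Setting the follower's marginal profit to zero, 164 - q_H - 2q_L = 0, i.e. q_L = (164 - q_H)/2.
Helios substitutes q_L(q_H) into its own profit: π_H = q_H(223 - q_H - (164 - q_H)/2) - 59q_H = (141 - (1/2)q_H)q_H - 59q_H.
Leader FOC: 82 - q_H = 0, so q_H = 82.
Then q_L = (164 - 82)/2 = 41.
Price P = 223 - 123 = 100.
Helios's profit: (100 - 59)·82 - 2958 = 404.

404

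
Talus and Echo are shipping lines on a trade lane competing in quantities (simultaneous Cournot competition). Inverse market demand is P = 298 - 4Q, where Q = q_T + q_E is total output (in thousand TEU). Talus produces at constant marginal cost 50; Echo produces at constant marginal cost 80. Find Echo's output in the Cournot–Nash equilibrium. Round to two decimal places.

15.67

Talus's profit: π_T = (298 - 4Q)q_T - (50q_T). Setting ∂π_T/∂q_T = 0: 248 - 8q_T - 4(q_E) = 0.
Echo's first-order condition: 218 - 8q_E - 4(q_T) = 0.
So q_T = (248 - 4q_E)/8 and q_E = (218 - 4q_T)/8.
Solving the pair: q_T = 139/6, q_E = 47/3.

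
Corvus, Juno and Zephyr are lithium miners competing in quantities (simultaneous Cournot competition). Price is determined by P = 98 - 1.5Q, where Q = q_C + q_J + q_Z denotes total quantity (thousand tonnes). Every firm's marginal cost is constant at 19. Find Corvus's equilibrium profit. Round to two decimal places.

260.04

A representative firm's profit is π_i = q_i(98 - 1.5Q) - 19q_i.
Setting ∂π_i/∂q_i = 0 with rivals' quantities fixed: 79 - 3q_i - (3/2)·Σ_{j≠i} q_j = 0.
With identical firms every q_j equals q_i, so Σ_{j≠i} q_j = 2q_i and 79 = 6q_i, giving q_i = 79/6.
Price P = 98 - (3/2)·(79/2) = 155/4.
Corvus's profit: (155/4 - 19)·(79/6) = 260.0417.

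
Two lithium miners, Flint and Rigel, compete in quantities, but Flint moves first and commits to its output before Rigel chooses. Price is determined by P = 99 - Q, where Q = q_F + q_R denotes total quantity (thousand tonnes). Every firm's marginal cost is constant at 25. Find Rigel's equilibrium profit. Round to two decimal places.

The follower Rigel best-responds to any q_F: π_R = (99 - Q)q_R - 25q_R.
∂π_R/∂q_R = 74 - q_F - 2q_R = 0 gives the reaction function q_R = (74 - q_F)/2.
The leader anticipates this reaction. Substituting into P = 99 - Q gives P = 62 - (1/2)q_F, so π_F = (62 - (1/2)q_F)q_F - 25q_F.
Leader FOC: 37 - q_F = 0, so q_F = 37.
Then q_R = (74 - 37)/2 = 37/2.
Price P = 99 - 111/2 = 87/2.
Rigel's profit: (87/2 - 25)·(37/2) = 1369/4.

342.25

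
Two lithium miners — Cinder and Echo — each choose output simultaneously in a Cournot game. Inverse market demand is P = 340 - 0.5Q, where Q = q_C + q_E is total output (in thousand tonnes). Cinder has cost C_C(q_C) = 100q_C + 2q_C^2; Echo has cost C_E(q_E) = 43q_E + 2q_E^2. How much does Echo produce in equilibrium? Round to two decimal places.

Cinder's profit: π_C = (340 - 0.5Q)q_C - (100q_C + 2q_C²). Setting ∂π_C/∂q_C = 0: 240 - 5q_C - (1/2)(q_E) = 0.
Echo's first-order condition: 297 - 5q_E - (1/2)(q_C) = 0.
Best responses: q_C = (240 - (1/2)q_E)/5, q_E = (297 - (1/2)q_C)/5.
Solving the pair: q_C = 1402/33, q_E = 1820/33.

55.15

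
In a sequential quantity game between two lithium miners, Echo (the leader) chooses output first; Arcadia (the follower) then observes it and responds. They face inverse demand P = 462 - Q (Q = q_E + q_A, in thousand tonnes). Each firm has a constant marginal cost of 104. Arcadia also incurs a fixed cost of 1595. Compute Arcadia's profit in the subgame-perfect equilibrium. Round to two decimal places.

6415.25

The follower Arcadia best-responds to any q_E: π_A = (462 - Q)q_A - 104q_A.
Setting the follower's marginal profit to zero, 358 - q_E - 2q_A = 0, i.e. q_A = (358 - q_E)/2.
Echo substitutes q_A(q_E) into its own profit: π_E = q_E(462 - q_E - (358 - q_E)/2) - 104q_E = (283 - (1/2)q_E)q_E - 104q_E.
Leader FOC: 179 - q_E = 0, so q_E = 179.
Then q_A = (358 - 179)/2 = 179/2.
Price P = 462 - 537/2 = 387/2.
Arcadia's profit: (387/2 - 104)·(179/2) - 1595 = 6415.2500.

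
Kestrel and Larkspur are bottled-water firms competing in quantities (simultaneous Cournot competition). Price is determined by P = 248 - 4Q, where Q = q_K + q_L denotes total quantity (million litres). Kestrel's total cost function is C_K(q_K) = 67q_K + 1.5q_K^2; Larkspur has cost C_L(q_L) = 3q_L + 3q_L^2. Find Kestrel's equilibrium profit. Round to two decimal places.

697.44

Kestrel's profit: π_K = (248 - 4Q)q_K - (67q_K + (3/2)q_K²). Setting ∂π_K/∂q_K = 0: 181 - 11q_K - 4(q_L) = 0.
Larkspur's first-order condition: 245 - 14q_L - 4(q_K) = 0.
Rearranging gives the reaction functions q_K = (181 - 4q_L)/11 and q_L = (245 - 4q_K)/14.
Substituting one into the other gives q_K = 259/23 and q_L = 657/46.
Price P = 248 - 4·(1175/46) = 145.8261.
Kestrel's profit: 145.8261·(259/23) - 67·(259/23) - (3/2)(259/23)² = 697.4395.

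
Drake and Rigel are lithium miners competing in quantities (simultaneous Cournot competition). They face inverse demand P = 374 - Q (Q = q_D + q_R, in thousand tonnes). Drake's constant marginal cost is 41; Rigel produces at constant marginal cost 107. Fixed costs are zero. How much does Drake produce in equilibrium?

Drake's profit: π_D = (374 - Q)q_D - (41q_D). Setting ∂π_D/∂q_D = 0: 333 - 2q_D - (q_R) = 0.
Rigel's profit: π_R = (374 - Q)q_R - (107q_R). Setting ∂π_R/∂q_R = 0: 267 - 2q_R - (q_D) = 0.
Best responses: q_D = (333 - q_R)/2, q_R = (267 - q_D)/2.
Solving the pair: q_D = 133, q_R = 67.

133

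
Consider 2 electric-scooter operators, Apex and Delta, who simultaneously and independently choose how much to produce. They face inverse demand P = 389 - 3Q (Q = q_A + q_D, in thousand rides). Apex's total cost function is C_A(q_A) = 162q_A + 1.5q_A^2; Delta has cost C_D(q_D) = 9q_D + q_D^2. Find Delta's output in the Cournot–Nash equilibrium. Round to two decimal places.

43.48

Apex's profit: π_A = (389 - 3Q)q_A - (162q_A + (3/2)q_A²). Setting ∂π_A/∂q_A = 0: 227 - 9q_A - 3(q_D) = 0.
Delta's first-order condition: 380 - 8q_D - 3(q_A) = 0.
Rearranging gives the reaction functions q_A = (227 - 3q_D)/9 and q_D = (380 - 3q_A)/8.
Substituting one into the other gives q_A = 676/63 and q_D = 913/21.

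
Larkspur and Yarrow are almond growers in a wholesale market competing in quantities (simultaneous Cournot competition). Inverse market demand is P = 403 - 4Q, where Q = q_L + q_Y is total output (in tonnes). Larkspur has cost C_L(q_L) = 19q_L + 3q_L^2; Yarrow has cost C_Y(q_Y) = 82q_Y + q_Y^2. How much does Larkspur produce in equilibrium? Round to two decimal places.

20.61

Larkspur's profit: π_L = (403 - 4Q)q_L - (19q_L + 3q_L²). Setting ∂π_L/∂q_L = 0: 384 - 14q_L - 4(q_Y) = 0.
Yarrow's profit: π_Y = (403 - 4Q)q_Y - (82q_Y + q_Y²). Setting ∂π_Y/∂q_Y = 0: 321 - 10q_Y - 4(q_L) = 0.
Best responses: q_L = (384 - 4q_Y)/14, q_Y = (321 - 4q_L)/10.
Substituting one into the other gives q_L = 639/31 and q_Y = 1479/62.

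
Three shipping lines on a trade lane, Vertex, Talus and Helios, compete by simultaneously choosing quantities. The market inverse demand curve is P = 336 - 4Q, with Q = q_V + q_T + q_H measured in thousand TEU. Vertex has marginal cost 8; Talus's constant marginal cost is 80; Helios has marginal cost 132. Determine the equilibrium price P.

139

Vertex's profit: π_V = (336 - 4Q)q_V - (8q_V). Setting ∂π_V/∂q_V = 0: 328 - 8q_V - 4(q_T + q_H) = 0.
Talus's first-order condition: 256 - 8q_T - 4(q_V + q_H) = 0.
Helios's first-order condition: 204 - 8q_H - 4(q_V + q_T) = 0.
Adding the 3 conditions: 788 − 8Q − 8Q = 0, i.e. Q = 197/4.
Back-substituting: q_V = (328 − 197)/4 = 131/4, q_T = (256 − 197)/4 = 59/4, q_H = (204 − 197)/4 = 7/4.
Total output Q = 197/4, so price P = 336 - 4·(197/4) = 139.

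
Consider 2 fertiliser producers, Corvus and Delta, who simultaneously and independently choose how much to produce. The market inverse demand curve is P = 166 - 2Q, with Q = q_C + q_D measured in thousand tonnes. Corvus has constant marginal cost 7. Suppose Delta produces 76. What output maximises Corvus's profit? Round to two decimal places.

With the rival's output fixed at 76, Corvus's profit is π_C = (166 - 2·76 - 2q_C)q_C - (7q_C) = (14 - 2q_C)q_C - (7q_C).
∂π_C/∂q_C = 7 - 4q_C = 0, so q_C = 7/4.

1.75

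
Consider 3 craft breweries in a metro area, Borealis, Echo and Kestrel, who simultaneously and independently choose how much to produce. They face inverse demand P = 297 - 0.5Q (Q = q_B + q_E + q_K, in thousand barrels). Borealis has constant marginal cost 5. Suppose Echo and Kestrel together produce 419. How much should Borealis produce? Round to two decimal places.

With rivals' combined output fixed at 419, Borealis's profit is π_B = (297 - (1/2)·419 - (1/2)q_B)q_B - (5q_B) = (175/2 - (1/2)q_B)q_B - (5q_B).
∂π_B/∂q_B = 165/2 - q_B = 0, so q_B = 165/2.

82.50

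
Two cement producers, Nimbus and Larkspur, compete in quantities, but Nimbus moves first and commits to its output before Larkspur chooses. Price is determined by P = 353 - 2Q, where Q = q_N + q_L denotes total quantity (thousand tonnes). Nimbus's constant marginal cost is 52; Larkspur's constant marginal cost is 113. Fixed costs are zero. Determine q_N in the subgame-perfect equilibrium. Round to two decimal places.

90.50

Solve by backward induction. Given q_N, the follower Larkspur maximises π_L = (353 - 2q_N - 2q_L)q_L - 113q_L.
Follower FOC: 240 - 2q_N - 4q_L = 0, so q_L(q_N) = (240 - 2q_N)/4.
Nimbus substitutes q_L(q_N) into its own profit: π_N = q_N(353 - 2q_N - (240 - 2q_N)/2) - 52q_N = (233 - q_N)q_N - 52q_N.
Maximising: ∂π_N/∂q_N = 181 - 2q_N = 0, giving q_N = 181/2.
Then q_L = (240 - 2·(181/2))/4 = 59/4.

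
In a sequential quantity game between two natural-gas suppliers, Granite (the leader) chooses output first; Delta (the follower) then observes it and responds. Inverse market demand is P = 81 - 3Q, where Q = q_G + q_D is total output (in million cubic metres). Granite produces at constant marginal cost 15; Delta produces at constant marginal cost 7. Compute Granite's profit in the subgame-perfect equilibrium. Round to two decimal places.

140.17

Solve by backward induction. Given q_G, the follower Delta maximises π_D = (81 - 3q_G - 3q_D)q_D - 7q_D.
Follower FOC: 74 - 3q_G - 6q_D = 0, so q_D(q_G) = (74 - 3q_G)/6.
The leader anticipates this reaction. Substituting into P = 81 - 3Q gives P = 44 - (3/2)q_G, so π_G = (44 - (3/2)q_G)q_G - 15q_G.
The leader's first-order condition 29 - 3q_G = 0 yields q_G = 29/3.
Then q_D = (74 - 3·(29/3))/6 = 15/2.
Price P = 81 - 3·(103/6) = 59/2.
Granite's profit: (59/2 - 15)·(29/3) = 841/6.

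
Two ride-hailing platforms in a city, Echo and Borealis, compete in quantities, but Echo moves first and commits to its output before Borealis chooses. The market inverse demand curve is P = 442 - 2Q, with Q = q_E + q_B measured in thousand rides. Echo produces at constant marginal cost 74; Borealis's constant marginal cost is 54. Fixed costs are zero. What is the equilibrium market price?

161

Solve by backward induction. Given q_E, the follower Borealis maximises π_B = (442 - 2q_E - 2q_B)q_B - 54q_B.
Follower FOC: 388 - 2q_E - 4q_B = 0, so q_B(q_E) = (388 - 2q_E)/4.
The leader anticipates this reaction. Substituting into P = 442 - 2Q gives P = 248 - q_E, so π_E = (248 - q_E)q_E - 74q_E.
The leader's first-order condition 174 - 2q_E = 0 yields q_E = 87.
Then q_B = (388 - 2·87)/4 = 107/2.
Total output Q = 281/2, so price P = 442 - 2·(281/2) = 161.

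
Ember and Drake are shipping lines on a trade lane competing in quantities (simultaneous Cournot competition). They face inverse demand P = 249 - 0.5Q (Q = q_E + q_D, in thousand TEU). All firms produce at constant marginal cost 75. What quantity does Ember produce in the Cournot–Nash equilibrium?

116

A representative firm's profit is π_i = q_i(249 - 0.5Q) - 75q_i.
Setting ∂π_i/∂q_i = 0 with rivals' quantities fixed: 174 - q_i - (1/2)q_j = 0.
With identical firms every q_j equals q_i, so q_j = q_i and 174 = (3/2)q_i, giving q_i = 116.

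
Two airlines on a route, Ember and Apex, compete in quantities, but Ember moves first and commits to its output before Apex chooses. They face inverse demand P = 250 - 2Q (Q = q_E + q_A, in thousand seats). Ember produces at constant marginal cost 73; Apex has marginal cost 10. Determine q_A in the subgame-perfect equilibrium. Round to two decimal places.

The follower Apex best-responds to any q_E: π_A = (250 - 2Q)q_A - 10q_A.
Follower FOC: 240 - 2q_E - 4q_A = 0, so q_A(q_E) = (240 - 2q_E)/4.
Ember substitutes q_A(q_E) into its own profit: π_E = q_E(250 - 2q_E - (240 - 2q_E)/2) - 73q_E = (130 - q_E)q_E - 73q_E.
The leader's first-order condition 57 - 2q_E = 0 yields q_E = 57/2.
Then q_A = (240 - 2·(57/2))/4 = 183/4.

45.75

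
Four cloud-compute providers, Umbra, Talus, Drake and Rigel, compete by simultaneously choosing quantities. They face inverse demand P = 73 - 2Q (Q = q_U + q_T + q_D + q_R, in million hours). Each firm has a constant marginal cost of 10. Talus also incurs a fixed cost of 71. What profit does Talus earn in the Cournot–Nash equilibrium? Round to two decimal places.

8.38

A representative firm's profit is π_i = q_i(73 - 2Q) - 10q_i.
Setting ∂π_i/∂q_i = 0 with rivals' quantities fixed: 63 - 4q_i - 2·Σ_{j≠i} q_j = 0.
By symmetry each firm produces the same amount; substituting Σ_{j≠i} q_j = 3q_i yields q_i = 63/10.
Price P = 73 - 2·(126/5) = 113/5.
Talus's profit: (113/5 - 10)·(63/10) - 71 = 419/50.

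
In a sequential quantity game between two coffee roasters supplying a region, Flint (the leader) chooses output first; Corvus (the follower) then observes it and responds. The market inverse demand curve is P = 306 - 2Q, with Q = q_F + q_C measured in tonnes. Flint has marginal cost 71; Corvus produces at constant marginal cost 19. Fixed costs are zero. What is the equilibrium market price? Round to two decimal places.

Solve by backward induction. Given q_F, the follower Corvus maximises π_C = (306 - 2q_F - 2q_C)q_C - 19q_C.
Setting the follower's marginal profit to zero, 287 - 2q_F - 4q_C = 0, i.e. q_C = (287 - 2q_F)/4.
The leader anticipates this reaction. Substituting into P = 306 - 2Q gives P = 325/2 - q_F, so π_F = (325/2 - q_F)q_F - 71q_F.
The leader's first-order condition 183/2 - 2q_F = 0 yields q_F = 183/4.
Then q_C = (287 - 2·(183/4))/4 = 391/8.
Total output Q = 757/8, so price P = 306 - 2·(757/8) = 467/4.

116.75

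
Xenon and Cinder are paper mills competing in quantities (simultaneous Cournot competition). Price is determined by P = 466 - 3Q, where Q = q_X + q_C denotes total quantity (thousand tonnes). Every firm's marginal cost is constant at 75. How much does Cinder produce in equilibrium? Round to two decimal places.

43.44

Each firm earns π_i = (466 - 3Q)q_i - 75q_i.
First-order condition (treating rivals' output as given): 391 - 6q_i - 3q_j = 0.
With identical firms every q_j equals q_i, so q_j = q_i and 391 = 9q_i, giving q_i = 391/9.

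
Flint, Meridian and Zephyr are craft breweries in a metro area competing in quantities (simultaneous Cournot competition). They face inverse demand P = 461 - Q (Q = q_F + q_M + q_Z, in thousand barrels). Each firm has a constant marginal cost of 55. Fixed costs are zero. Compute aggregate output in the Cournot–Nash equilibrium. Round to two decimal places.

A representative firm's profit is π_i = q_i(461 - Q) - 55q_i.
First-order condition (treating rivals' output as given): 406 - 2q_i - Σ_{j≠i} q_j = 0.
With identical firms every q_j equals q_i, so Σ_{j≠i} q_j = 2q_i and 406 = 4q_i, giving q_i = 203/2.
Total output Q = 203/2 + 203/2 + 203/2 = 609/2.

304.50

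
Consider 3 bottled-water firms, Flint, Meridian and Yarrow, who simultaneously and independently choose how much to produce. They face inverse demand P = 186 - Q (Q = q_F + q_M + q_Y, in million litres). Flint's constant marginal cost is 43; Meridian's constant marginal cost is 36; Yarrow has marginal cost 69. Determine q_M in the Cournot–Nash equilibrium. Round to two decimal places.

Flint's profit: π_F = (186 - Q)q_F - (43q_F). Setting ∂π_F/∂q_F = 0: 143 - 2q_F - (q_M + q_Y) = 0.
Meridian's first-order condition: 150 - 2q_M - (q_F + q_Y) = 0.
Yarrow's profit: π_Y = (186 - Q)q_Y - (69q_Y). Setting ∂π_Y/∂q_Y = 0: 117 - 2q_Y - (q_F + q_M) = 0.
Adding the 3 first-order conditions: 410 − 4Q = 0, so Q = 205/2.
Back-substituting: q_F = (143 − 205/2) = 81/2, q_M = (150 − 205/2) = 95/2, q_Y = (117 − 205/2) = 29/2.

47.50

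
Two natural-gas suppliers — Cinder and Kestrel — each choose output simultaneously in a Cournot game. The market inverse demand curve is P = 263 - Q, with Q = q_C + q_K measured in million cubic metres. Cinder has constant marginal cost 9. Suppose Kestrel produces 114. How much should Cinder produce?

70

With the rival's output fixed at 114, Cinder's profit is π_C = (263 - 114 - q_C)q_C - (9q_C) = (149 - q_C)q_C - (9q_C).
∂π_C/∂q_C = 140 - 2q_C = 0, so q_C = 70.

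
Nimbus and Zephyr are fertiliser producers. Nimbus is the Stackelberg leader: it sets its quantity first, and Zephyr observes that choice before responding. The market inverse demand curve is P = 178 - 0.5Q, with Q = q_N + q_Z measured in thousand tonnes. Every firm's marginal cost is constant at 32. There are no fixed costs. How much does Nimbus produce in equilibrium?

The follower Zephyr best-responds to any q_N: π_Z = (178 - 0.5Q)q_Z - 32q_Z.
∂π_Z/∂q_Z = 146 - (1/2)q_N - q_Z = 0 gives the reaction function q_Z = (146 - (1/2)q_N).
Nimbus substitutes q_Z(q_N) into its own profit: π_N = q_N(178 - (1/2)q_N - (146 - (1/2)q_N)/2) - 32q_N = (105 - (1/4)q_N)q_N - 32q_N.
The leader's first-order condition 73 - (1/2)q_N = 0 yields q_N = 146.
Then q_Z = (146 - (1/2)·146) = 73.

146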